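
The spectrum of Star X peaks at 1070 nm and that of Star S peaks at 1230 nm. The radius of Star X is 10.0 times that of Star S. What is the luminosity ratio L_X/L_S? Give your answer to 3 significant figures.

Wien's law gives T ∝ 1/λ_max, so T_X/T_S = λ_S/λ_X = 1230/1070 = 1.150.
Then L ∝ R²T⁴ gives L_X/L_S = (10.0)² × (1.150)⁴ = 100.0 × 1.746 = 174.6.

175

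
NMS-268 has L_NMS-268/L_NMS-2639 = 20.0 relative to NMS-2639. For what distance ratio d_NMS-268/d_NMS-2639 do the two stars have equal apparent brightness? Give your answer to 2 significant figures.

Equal flux requires L_NMS-268/d_NMS-268² = L_NMS-2639/d_NMS-2639², so d_NMS-268/d_NMS-2639 = √(L_NMS-268/L_NMS-2639)
= √(20.0) = 4.472.

4.5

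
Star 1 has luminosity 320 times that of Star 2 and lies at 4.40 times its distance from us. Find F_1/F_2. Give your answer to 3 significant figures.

16.5

F = L/(4πd²), so F_1/F_2 = (L_1/L_2) / (d_1/d_2)²
= 320 / (4.40)² = 320 / 19.36 = 16.53.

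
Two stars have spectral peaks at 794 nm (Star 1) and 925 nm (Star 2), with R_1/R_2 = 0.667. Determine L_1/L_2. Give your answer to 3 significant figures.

0.819

Wien's law gives T ∝ 1/λ_max, so T_1/T_2 = λ_2/λ_1 = 925/794 = 1.165.
Then L ∝ R²T⁴ gives L_1/L_2 = (0.667)² × (1.165)⁴ = 0.4449 × 1.842 = 0.8195.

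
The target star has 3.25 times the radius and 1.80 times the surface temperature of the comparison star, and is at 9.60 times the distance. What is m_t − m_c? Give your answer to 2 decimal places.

-0.20

L_t/L_c = (3.25)²(1.80)⁴ = 110.9.
F_t/F_c = (L_t/L_c)/(d_t/d_c)² = 110.9/92.16 = 1.203.
m_t − m_c = −2.5 log₁₀(1.203) = -0.20.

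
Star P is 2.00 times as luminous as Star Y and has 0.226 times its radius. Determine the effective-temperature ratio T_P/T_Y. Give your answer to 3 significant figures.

2.50

L ∝ R²T⁴ gives T ∝ (L/R²)^(1/4), so
T_P/T_Y = (2.00 / 0.226²)^(1/4) = (39.16)^(1/4) = 2.502.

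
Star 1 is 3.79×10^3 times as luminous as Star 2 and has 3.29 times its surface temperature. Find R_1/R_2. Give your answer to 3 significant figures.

L ∝ R²T⁴ gives R ∝ √L / T², so
R_1/R_2 = √(3.79×10^3) / (3.29)² = 61.56 / 10.82 = 5.688.

5.69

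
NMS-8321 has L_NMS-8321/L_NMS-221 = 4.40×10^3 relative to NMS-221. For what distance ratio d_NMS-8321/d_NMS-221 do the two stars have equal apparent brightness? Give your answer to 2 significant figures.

66

Equal flux requires L_NMS-8321/d_NMS-8321² = L_NMS-221/d_NMS-221², so d_NMS-8321/d_NMS-221 = √(L_NMS-8321/L_NMS-221)
= √(4.40×10^3) = 66.33.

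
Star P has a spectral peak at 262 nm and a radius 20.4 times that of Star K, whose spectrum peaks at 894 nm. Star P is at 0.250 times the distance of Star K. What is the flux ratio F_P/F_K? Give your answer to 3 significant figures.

9.03×10^5

Wien's law: T_P/T_K = λ_K/λ_P = 894/262 = 3.412.
L_P/L_K = (R_P/R_K)²(T_P/T_K)⁴ = (20.4)²(3.412)⁴ = 5.642×10^4.
F_P/F_K = (L_P/L_K)/(d_P/d_K)² = 5.642×10^4/(0.250)² = 9.027×10^5.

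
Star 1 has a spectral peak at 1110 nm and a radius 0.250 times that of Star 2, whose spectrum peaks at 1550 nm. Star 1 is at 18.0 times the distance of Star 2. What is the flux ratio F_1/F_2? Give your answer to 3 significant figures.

Wien's law: T_1/T_2 = λ_2/λ_1 = 1550/1110 = 1.396.
L_1/L_2 = (R_1/R_2)²(T_1/T_2)⁴ = (0.250)²(1.396)⁴ = 0.2376.
F_1/F_2 = (L_1/L_2)/(d_1/d_2)² = 0.2376/(18.0)² = 7.334×10^-4.

7.33×10^-4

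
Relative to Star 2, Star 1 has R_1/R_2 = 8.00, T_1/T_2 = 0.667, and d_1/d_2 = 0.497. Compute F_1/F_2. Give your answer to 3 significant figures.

51.3

L_1/L_2 = (R_1/R_2)²(T_1/T_2)⁴ = (8.00)² × (0.667)⁴ = 12.67.
F_1/F_2 = (L_1/L_2)/(d_1/d_2)² = 12.67 / (0.497)² = 51.28.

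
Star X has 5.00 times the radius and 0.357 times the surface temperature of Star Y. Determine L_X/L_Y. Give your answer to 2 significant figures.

0.41

From the Stefan–Boltzmann law, L ∝ R²T⁴, so
L_X/L_Y = (R_X/R_Y)² (T_X/T_Y)⁴ = (5.00)² × (0.357)⁴ = 25.00 × 0.01624 = 0.4061.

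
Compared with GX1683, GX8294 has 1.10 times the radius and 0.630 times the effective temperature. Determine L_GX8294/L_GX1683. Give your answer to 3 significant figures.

From the Stefan–Boltzmann law, L ∝ R²T⁴, so
L_GX8294/L_GX1683 = (R_GX8294/R_GX1683)² (T_GX8294/T_GX1683)⁴ = (1.10)² × (0.630)⁴ = 1.210 × 0.1575 = 0.1906.

0.191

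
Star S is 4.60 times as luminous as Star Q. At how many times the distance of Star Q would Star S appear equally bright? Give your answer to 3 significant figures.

Equal flux requires L_S/d_S² = L_Q/d_Q², so d_S/d_Q = √(L_S/L_Q)
= √(4.60) = 2.145.

2.14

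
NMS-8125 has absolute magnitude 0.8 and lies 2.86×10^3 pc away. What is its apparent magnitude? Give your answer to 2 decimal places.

m = M + 5 log₁₀(d/10 pc) = 0.8 + 5 log₁₀(2.86×10^3/10)
  = 0.8 + 5 × 2.456 = 0.8 + 12.28 = 13.08.

13.08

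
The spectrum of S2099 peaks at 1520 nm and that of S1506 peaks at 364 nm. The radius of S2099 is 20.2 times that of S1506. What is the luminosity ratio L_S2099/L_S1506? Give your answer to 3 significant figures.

1.34

Wien's law gives T ∝ 1/λ_max, so T_S2099/T_S1506 = λ_S1506/λ_S2099 = 364/1520 = 0.2395.
Then L ∝ R²T⁴ gives L_S2099/L_S1506 = (20.2)² × (0.2395)⁴ = 408.0 × 0.003289 = 1.342.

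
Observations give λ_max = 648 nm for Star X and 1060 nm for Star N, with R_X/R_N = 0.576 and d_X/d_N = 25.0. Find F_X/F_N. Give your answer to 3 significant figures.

Wien's law: T_X/T_N = λ_N/λ_X = 1060/648 = 1.636.
L_X/L_N = (R_X/R_N)²(T_X/T_N)⁴ = (0.576)²(1.636)⁴ = 2.376.
F_X/F_N = (L_X/L_N)/(d_X/d_N)² = 2.376/(25.0)² = 0.003801.

0.00380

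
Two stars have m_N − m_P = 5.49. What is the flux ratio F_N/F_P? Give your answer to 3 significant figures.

0.00637

F_N/F_P = 10^(−(m_N − m_P)/2.5) = 10^(-5.49/2.5) = 10^-2.196 = 0.006368.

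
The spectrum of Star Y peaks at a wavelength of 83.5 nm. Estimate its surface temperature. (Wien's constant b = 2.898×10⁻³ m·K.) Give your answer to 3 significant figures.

T = b/λ_max = 2.898×10⁻³ / (83.5×10⁻⁹) = 3.471×10^4 K.

3.47×10^4 K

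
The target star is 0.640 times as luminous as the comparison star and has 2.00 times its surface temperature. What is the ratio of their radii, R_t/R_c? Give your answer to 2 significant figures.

0.20

L ∝ R²T⁴ gives R ∝ √L / T², so
R_t/R_c = √(0.640) / (2.00)² = 0.8000 / 4.000 = 0.2000.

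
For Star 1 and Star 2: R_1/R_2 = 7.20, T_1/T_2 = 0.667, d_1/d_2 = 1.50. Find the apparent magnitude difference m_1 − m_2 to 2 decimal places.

L_1/L_2 = (7.20)²(0.667)⁴ = 10.26.
F_1/F_2 = (L_1/L_2)/(d_1/d_2)² = 10.26/2.250 = 4.560.
m_1 − m_2 = −2.5 log₁₀(4.560) = -1.65.

-1.65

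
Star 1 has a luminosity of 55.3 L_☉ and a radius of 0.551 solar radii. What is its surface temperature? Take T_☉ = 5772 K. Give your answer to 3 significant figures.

2.12×10^4 K

T/T_☉ = (L/L_☉)^(1/4) / (R/R_☉)^(1/2)
T = 5772 × (55.3)^(1/4) / √(0.551) = 5772 × 2.727 / 0.7423 = 2.120×10^4 K.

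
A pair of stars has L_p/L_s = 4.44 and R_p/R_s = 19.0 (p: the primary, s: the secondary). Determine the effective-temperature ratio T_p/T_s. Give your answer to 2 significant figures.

0.33

L ∝ R²T⁴ gives T ∝ (L/R²)^(1/4), so
T_p/T_s = (4.44 / 19.0²)^(1/4) = (0.01230)^(1/4) = 0.3330.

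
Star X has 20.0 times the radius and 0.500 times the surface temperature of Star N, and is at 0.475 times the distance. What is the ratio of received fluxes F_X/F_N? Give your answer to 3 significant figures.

L_X/L_N = (R_X/R_N)²(T_X/T_N)⁴ = (20.0)² × (0.500)⁴ = 25.00.
F_X/F_N = (L_X/L_N)/(d_X/d_N)² = 25.00 / (0.475)² = 110.8.

111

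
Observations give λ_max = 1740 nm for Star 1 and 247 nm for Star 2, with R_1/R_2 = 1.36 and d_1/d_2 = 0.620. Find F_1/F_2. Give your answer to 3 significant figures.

Wien's law: T_1/T_2 = λ_2/λ_1 = 247/1740 = 0.1420.
L_1/L_2 = (R_1/R_2)²(T_1/T_2)⁴ = (1.36)²(0.1420)⁴ = 7.510×10^-4.
F_1/F_2 = (L_1/L_2)/(d_1/d_2)² = 7.510×10^-4/(0.620)² = 0.001954.

0.00195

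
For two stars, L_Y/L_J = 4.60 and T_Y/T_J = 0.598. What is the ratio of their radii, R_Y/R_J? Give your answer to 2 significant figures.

6.0

L ∝ R²T⁴ gives R ∝ √L / T², so
R_Y/R_J = √(4.60) / (0.598)² = 2.145 / 0.3576 = 5.998.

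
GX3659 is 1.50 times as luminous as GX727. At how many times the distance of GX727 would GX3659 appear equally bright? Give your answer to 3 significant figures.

Equal flux requires L_GX3659/d_GX3659² = L_GX727/d_GX727², so d_GX3659/d_GX727 = √(L_GX3659/L_GX727)
= √(1.50) = 1.225.

1.22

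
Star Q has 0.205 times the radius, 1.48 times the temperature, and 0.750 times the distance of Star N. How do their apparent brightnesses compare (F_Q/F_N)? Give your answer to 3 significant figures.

L_Q/L_N = (R_Q/R_N)²(T_Q/T_N)⁴ = (0.205)² × (1.48)⁴ = 0.2016.
F_Q/F_N = (L_Q/L_N)/(d_Q/d_N)² = 0.2016 / (0.750)² = 0.3585.

0.358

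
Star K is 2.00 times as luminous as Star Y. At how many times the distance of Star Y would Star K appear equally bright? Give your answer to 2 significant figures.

1.4

Equal flux requires L_K/d_K² = L_Y/d_Y², so d_K/d_Y = √(L_K/L_Y)
= √(2.00) = 1.414.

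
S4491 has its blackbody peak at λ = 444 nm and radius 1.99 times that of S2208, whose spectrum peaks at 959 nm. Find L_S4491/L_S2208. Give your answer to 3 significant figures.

Wien's law gives T ∝ 1/λ_max, so T_S4491/T_S2208 = λ_S2208/λ_S4491 = 959/444 = 2.160.
Then L ∝ R²T⁴ gives L_S4491/L_S2208 = (1.99)² × (2.160)⁴ = 3.960 × 21.76 = 86.19.

86.2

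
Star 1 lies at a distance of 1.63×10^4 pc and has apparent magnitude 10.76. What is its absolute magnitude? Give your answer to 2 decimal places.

-5.30

M = m − 5 log₁₀(d/10 pc) = 10.76 − 5 log₁₀(1.63×10^4/10)
  = 10.76 − 5 × 3.212 = 10.76 − 16.06 = -5.30.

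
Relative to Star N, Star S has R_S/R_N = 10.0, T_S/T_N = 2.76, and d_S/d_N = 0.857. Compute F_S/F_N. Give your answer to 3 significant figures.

7.90×10^3

L_S/L_N = (R_S/R_N)²(T_S/T_N)⁴ = (10.0)² × (2.76)⁴ = 5803.
F_S/F_N = (L_S/L_N)/(d_S/d_N)² = 5803 / (0.857)² = 7901.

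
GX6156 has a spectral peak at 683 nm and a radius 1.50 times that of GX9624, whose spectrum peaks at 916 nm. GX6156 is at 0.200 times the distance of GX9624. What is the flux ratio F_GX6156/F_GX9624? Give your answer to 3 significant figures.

Wien's law: T_GX6156/T_GX9624 = λ_GX9624/λ_GX6156 = 916/683 = 1.341.
L_GX6156/L_GX9624 = (R_GX6156/R_GX9624)²(T_GX6156/T_GX9624)⁴ = (1.50)²(1.341)⁴ = 7.279.
F_GX6156/F_GX9624 = (L_GX6156/L_GX9624)/(d_GX6156/d_GX9624)² = 7.279/(0.200)² = 182.0.

182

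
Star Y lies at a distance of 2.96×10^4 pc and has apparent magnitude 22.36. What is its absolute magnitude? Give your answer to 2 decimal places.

M = m − 5 log₁₀(d/10 pc) = 22.36 − 5 log₁₀(2.96×10^4/10)
  = 22.36 − 5 × 3.471 = 22.36 − 17.36 = 5.00.

5.00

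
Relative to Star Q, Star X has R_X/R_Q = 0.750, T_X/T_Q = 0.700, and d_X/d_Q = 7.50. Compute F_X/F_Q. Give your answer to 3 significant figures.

0.00240

L_X/L_Q = (R_X/R_Q)²(T_X/T_Q)⁴ = (0.750)² × (0.700)⁴ = 0.1351.
F_X/F_Q = (L_X/L_Q)/(d_X/d_Q)² = 0.1351 / (7.50)² = 0.002401.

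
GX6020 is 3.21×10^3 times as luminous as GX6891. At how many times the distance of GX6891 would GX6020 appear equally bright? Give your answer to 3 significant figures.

Equal flux requires L_GX6020/d_GX6020² = L_GX6891/d_GX6891², so d_GX6020/d_GX6891 = √(L_GX6020/L_GX6891)
= √(3.21×10^3) = 56.66.

56.7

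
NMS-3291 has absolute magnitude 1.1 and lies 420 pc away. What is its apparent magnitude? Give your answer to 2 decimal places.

9.22

m = M + 5 log₁₀(d/10 pc) = 1.1 + 5 log₁₀(420/10)
  = 1.1 + 5 × 1.623 = 1.1 + 8.12 = 9.22.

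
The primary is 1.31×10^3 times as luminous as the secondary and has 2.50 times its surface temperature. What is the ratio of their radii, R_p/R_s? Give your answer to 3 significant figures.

L ∝ R²T⁴ gives R ∝ √L / T², so
R_p/R_s = √(1.31×10^3) / (2.50)² = 36.19 / 6.250 = 5.791.

5.79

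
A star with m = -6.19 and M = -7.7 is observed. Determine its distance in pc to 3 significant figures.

20.0 pc

m − M = 5 log₁₀(d/10 pc)
-6.19 − (-7.7) = 1.51 = 5 log₁₀(d/10)
d = 10 × 10^(1.51/5) = 10 × 10^0.302 = 20.04 pc.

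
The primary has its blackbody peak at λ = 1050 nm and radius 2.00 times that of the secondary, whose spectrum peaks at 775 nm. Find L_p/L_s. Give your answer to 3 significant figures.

1.19

Wien's law gives T ∝ 1/λ_max, so T_p/T_s = λ_s/λ_p = 775/1050 = 0.7381.
Then L ∝ R²T⁴ gives L_p/L_s = (2.00)² × (0.7381)⁴ = 4.000 × 0.2968 = 1.187.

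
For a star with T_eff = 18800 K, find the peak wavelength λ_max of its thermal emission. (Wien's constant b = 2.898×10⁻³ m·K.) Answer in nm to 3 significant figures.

λ_max = b/T = 2.898×10⁻³ / 18800 = 1.54×10^-7 m = 154.1 nm.

154 nm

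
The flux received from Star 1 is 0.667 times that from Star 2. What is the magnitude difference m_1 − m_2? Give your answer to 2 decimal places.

m_1 − m_2 = −2.5 log₁₀(F_1/F_2) = −2.5 log₁₀(0.667) = −2.5 × (-0.176) = 0.440.

0.44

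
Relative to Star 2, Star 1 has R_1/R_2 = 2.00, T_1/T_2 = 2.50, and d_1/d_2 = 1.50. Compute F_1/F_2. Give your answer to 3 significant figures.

69.4

L_1/L_2 = (R_1/R_2)²(T_1/T_2)⁴ = (2.00)² × (2.50)⁴ = 156.2.
F_1/F_2 = (L_1/L_2)/(d_1/d_2)² = 156.2 / (1.50)² = 69.44.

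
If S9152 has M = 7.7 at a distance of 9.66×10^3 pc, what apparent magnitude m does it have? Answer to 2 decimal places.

22.62

m = M + 5 log₁₀(d/10 pc) = 7.7 + 5 log₁₀(9.66×10^3/10)
  = 7.7 + 5 × 2.985 = 7.7 + 14.92 = 22.62.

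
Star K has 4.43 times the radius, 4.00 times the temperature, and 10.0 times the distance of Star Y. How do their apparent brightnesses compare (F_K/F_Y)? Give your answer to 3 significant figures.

50.2

L_K/L_Y = (R_K/R_Y)²(T_K/T_Y)⁴ = (4.43)² × (4.00)⁴ = 5024.
F_K/F_Y = (L_K/L_Y)/(d_K/d_Y)² = 5024 / (10.0)² = 50.24.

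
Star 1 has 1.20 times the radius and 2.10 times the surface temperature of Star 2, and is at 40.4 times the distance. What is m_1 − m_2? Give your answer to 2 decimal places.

L_1/L_2 = (1.20)²(2.10)⁴ = 28.01.
F_1/F_2 = (L_1/L_2)/(d_1/d_2)² = 28.01/1632 = 0.01716.
m_1 − m_2 = −2.5 log₁₀(0.01716) = 4.41.

4.41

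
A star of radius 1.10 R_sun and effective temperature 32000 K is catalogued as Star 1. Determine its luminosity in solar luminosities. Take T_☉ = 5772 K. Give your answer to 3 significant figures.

1.14×10^3 solar luminosities

L/L_☉ = (R/R_☉)² (T/T_☉)⁴ = (1.10)² × (32000/5772)⁴
       = 1.210 × (5.544)⁴ = 1.210 × 944.7 = 1143.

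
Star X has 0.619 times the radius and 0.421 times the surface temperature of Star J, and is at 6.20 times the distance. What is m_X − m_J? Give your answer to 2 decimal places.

8.76

L_X/L_J = (0.619)²(0.421)⁴ = 0.01204.
F_X/F_J = (L_X/L_J)/(d_X/d_J)² = 0.01204/38.44 = 3.131×10^-4.
m_X − m_J = −2.5 log₁₀(3.131×10^-4) = 8.76.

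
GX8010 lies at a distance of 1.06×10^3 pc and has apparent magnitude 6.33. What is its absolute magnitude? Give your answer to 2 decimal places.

-3.80

M = m − 5 log₁₀(d/10 pc) = 6.33 − 5 log₁₀(1.06×10^3/10)
  = 6.33 − 5 × 2.025 = 6.33 − 10.13 = -3.80.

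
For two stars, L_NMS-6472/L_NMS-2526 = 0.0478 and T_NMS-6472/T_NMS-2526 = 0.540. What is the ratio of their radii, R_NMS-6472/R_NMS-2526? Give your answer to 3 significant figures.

L ∝ R²T⁴ gives R ∝ √L / T², so
R_NMS-6472/R_NMS-2526 = √(0.0478) / (0.540)² = 0.2186 / 0.2916 = 0.7498.

0.750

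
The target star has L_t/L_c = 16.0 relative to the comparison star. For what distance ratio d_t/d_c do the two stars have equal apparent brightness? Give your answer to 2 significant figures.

4.0

Equal flux requires L_t/d_t² = L_c/d_c², so d_t/d_c = √(L_t/L_c)
= √(16.0) = 4.000.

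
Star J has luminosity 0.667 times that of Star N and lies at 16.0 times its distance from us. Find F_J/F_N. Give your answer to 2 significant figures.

F = L/(4πd²), so F_J/F_N = (L_J/L_N) / (d_J/d_N)²
= 0.667 / (16.0)² = 0.667 / 256.0 = 0.002605.

0.0026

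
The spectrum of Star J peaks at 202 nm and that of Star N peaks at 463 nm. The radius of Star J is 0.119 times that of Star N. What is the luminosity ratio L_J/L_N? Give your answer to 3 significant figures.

0.391

Wien's law gives T ∝ 1/λ_max, so T_J/T_N = λ_N/λ_J = 463/202 = 2.292.
Then L ∝ R²T⁴ gives L_J/L_N = (0.119)² × (2.292)⁴ = 0.01416 × 27.60 = 0.3909.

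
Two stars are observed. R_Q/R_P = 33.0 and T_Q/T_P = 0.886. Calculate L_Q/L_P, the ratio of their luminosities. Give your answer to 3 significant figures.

671

From the Stefan–Boltzmann law, L ∝ R²T⁴, so
L_Q/L_P = (R_Q/R_P)² (T_Q/T_P)⁴ = (33.0)² × (0.886)⁴ = 1089 × 0.6162 = 671.1.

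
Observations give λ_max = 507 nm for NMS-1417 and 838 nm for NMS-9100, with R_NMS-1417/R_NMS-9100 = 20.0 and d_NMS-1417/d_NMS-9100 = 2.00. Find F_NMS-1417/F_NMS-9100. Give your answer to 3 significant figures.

746

Wien's law: T_NMS-1417/T_NMS-9100 = λ_NMS-9100/λ_NMS-1417 = 838/507 = 1.653.
L_NMS-1417/L_NMS-9100 = (R_NMS-1417/R_NMS-9100)²(T_NMS-1417/T_NMS-9100)⁴ = (20.0)²(1.653)⁴ = 2985.
F_NMS-1417/F_NMS-9100 = (L_NMS-1417/L_NMS-9100)/(d_NMS-1417/d_NMS-9100)² = 2985/(2.00)² = 746.4.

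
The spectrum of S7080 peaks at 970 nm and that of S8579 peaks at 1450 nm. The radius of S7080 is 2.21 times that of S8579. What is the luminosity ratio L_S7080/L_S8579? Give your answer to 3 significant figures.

Wien's law gives T ∝ 1/λ_max, so T_S7080/T_S8579 = λ_S8579/λ_S7080 = 1450/970 = 1.495.
Then L ∝ R²T⁴ gives L_S7080/L_S8579 = (2.21)² × (1.495)⁴ = 4.884 × 4.993 = 24.39.

24.4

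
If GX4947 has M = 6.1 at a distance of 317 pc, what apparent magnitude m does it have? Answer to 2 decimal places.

m = M + 5 log₁₀(d/10 pc) = 6.1 + 5 log₁₀(317/10)
  = 6.1 + 5 × 1.501 = 6.1 + 7.51 = 13.61.

13.61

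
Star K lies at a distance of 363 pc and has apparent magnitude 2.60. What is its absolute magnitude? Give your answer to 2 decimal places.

-5.20

M = m − 5 log₁₀(d/10 pc) = 2.60 − 5 log₁₀(363/10)
  = 2.60 − 5 × 1.560 = 2.60 − 7.80 = -5.20.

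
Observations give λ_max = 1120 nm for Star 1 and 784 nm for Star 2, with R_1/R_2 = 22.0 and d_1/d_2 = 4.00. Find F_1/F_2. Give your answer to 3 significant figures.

Wien's law: T_1/T_2 = λ_2/λ_1 = 784/1120 = 0.7000.
L_1/L_2 = (R_1/R_2)²(T_1/T_2)⁴ = (22.0)²(0.7000)⁴ = 116.2.
F_1/F_2 = (L_1/L_2)/(d_1/d_2)² = 116.2/(4.00)² = 7.263.

7.26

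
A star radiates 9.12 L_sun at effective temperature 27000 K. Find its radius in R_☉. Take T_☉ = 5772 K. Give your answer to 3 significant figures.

R/R_☉ = √(L/L_☉) / (T/T_☉)² = √(9.12) / (4.678)²
       = 3.020 / 21.88 = 0.1380.

0.138 R_☉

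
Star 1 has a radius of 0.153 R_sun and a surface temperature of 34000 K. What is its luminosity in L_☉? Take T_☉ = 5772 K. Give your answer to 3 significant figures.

28.2 L_☉

L/L_☉ = (R/R_☉)² (T/T_☉)⁴ = (0.153)² × (34000/5772)⁴
       = 0.02341 × (5.891)⁴ = 0.02341 × 1204 = 28.18.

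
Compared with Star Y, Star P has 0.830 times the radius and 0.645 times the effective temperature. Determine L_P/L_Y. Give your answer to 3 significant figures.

From the Stefan–Boltzmann law, L ∝ R²T⁴, so
L_P/L_Y = (R_P/R_Y)² (T_P/T_Y)⁴ = (0.830)² × (0.645)⁴ = 0.6889 × 0.1731 = 0.1192.

0.119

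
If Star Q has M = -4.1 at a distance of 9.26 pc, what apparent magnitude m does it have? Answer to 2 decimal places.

-4.27

m = M + 5 log₁₀(d/10 pc) = -4.1 + 5 log₁₀(9.26/10)
  = -4.1 + 5 × -0.033 = -4.1 + -0.17 = -4.27.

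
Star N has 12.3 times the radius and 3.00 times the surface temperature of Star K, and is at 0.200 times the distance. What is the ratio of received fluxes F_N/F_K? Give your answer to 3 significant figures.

L_N/L_K = (R_N/R_K)²(T_N/T_K)⁴ = (12.3)² × (3.00)⁴ = 1.225×10^4.
F_N/F_K = (L_N/L_K)/(d_N/d_K)² = 1.225×10^4 / (0.200)² = 3.064×10^5.

3.06×10^5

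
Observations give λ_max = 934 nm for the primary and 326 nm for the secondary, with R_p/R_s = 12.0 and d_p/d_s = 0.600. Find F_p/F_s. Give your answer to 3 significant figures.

5.94

Wien's law: T_p/T_s = λ_s/λ_p = 326/934 = 0.3490.
L_p/L_s = (R_p/R_s)²(T_p/T_s)⁴ = (12.0)²(0.3490)⁴ = 2.137.
F_p/F_s = (L_p/L_s)/(d_p/d_s)² = 2.137/(0.600)² = 5.937.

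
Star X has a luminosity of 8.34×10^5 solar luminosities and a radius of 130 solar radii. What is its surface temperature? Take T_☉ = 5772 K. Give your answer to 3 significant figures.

T/T_☉ = (L/L_☉)^(1/4) / (R/R_☉)^(1/2)
T = 5772 × (8.34×10^5)^(1/4) / √(130) = 5772 × 30.22 / 11.40 = 1.530×10^4 K.

1.53×10^4 K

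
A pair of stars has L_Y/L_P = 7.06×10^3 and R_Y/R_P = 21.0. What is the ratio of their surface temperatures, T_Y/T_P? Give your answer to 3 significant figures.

L ∝ R²T⁴ gives T ∝ (L/R²)^(1/4), so
T_Y/T_P = (7.06×10^3 / 21.0²)^(1/4) = (16.01)^(1/4) = 2.000.

2.00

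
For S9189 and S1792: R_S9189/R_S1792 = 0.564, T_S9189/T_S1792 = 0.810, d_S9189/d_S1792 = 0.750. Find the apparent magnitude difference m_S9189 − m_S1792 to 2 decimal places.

1.53

L_S9189/L_S1792 = (0.564)²(0.810)⁴ = 0.1369.
F_S9189/F_S1792 = (L_S9189/L_S1792)/(d_S9189/d_S1792)² = 0.1369/0.5625 = 0.2434.
m_S9189 − m_S1792 = −2.5 log₁₀(0.2434) = 1.53.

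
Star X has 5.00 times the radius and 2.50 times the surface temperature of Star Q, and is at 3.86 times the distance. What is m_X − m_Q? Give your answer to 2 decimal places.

L_X/L_Q = (5.00)²(2.50)⁴ = 976.6.
F_X/F_Q = (L_X/L_Q)/(d_X/d_Q)² = 976.6/14.90 = 65.54.
m_X − m_Q = −2.5 log₁₀(65.54) = -4.54.

-4.54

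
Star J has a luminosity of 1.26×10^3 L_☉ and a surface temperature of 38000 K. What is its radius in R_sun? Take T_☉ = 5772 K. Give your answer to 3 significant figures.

R/R_☉ = √(L/L_☉) / (T/T_☉)² = √(1.26×10^3) / (6.584)²
       = 35.50 / 43.34 = 0.8190.

0.819 R_sun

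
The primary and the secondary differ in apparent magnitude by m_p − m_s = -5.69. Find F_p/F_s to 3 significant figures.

189

F_p/F_s = 10^(−(m_p − m_s)/2.5) = 10^(5.69/2.5) = 10^2.276 = 188.8.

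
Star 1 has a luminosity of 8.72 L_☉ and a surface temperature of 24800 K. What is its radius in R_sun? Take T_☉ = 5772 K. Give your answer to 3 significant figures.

R/R_☉ = √(L/L_☉) / (T/T_☉)² = √(8.72) / (4.297)²
       = 2.953 / 18.46 = 0.1600.

0.160 R_sun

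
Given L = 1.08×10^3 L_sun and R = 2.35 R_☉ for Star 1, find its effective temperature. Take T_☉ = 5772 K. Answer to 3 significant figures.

2.16×10^4 K

T/T_☉ = (L/L_☉)^(1/4) / (R/R_☉)^(1/2)
T = 5772 × (1.08×10^3)^(1/4) / √(2.35) = 5772 × 5.733 / 1.533 = 2.158×10^4 K.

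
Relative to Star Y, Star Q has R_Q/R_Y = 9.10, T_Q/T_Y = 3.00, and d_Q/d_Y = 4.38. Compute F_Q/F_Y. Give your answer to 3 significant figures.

L_Q/L_Y = (R_Q/R_Y)²(T_Q/T_Y)⁴ = (9.10)² × (3.00)⁴ = 6708.
F_Q/F_Y = (L_Q/L_Y)/(d_Q/d_Y)² = 6708 / (4.38)² = 349.6.

350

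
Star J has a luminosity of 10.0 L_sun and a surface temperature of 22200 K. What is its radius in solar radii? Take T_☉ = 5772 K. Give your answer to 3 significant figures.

R/R_☉ = √(L/L_☉) / (T/T_☉)² = √(10.0) / (3.846)²
       = 3.162 / 14.79 = 0.2138.

0.214 solar radii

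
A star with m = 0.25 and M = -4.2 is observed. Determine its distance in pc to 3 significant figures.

m − M = 5 log₁₀(d/10 pc)
0.25 − (-4.2) = 4.45 = 5 log₁₀(d/10)
d = 10 × 10^(4.45/5) = 10 × 10^0.890 = 77.62 pc.

77.6 pc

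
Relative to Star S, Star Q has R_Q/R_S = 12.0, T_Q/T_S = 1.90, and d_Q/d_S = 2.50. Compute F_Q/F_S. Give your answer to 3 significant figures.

L_Q/L_S = (R_Q/R_S)²(T_Q/T_S)⁴ = (12.0)² × (1.90)⁴ = 1877.
F_Q/F_S = (L_Q/L_S)/(d_Q/d_S)² = 1877 / (2.50)² = 300.3.

300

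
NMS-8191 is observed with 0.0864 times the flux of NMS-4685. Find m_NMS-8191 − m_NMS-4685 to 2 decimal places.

m_NMS-8191 − m_NMS-4685 = −2.5 log₁₀(F_NMS-8191/F_NMS-4685) = −2.5 log₁₀(0.0864) = −2.5 × (-1.063) = 2.659.

2.66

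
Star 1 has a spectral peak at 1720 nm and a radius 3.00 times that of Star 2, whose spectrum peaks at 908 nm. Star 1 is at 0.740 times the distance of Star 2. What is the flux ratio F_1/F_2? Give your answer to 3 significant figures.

1.28

Wien's law: T_1/T_2 = λ_2/λ_1 = 908/1720 = 0.5279.
L_1/L_2 = (R_1/R_2)²(T_1/T_2)⁴ = (3.00)²(0.5279)⁴ = 0.6990.
F_1/F_2 = (L_1/L_2)/(d_1/d_2)² = 0.6990/(0.740)² = 1.276.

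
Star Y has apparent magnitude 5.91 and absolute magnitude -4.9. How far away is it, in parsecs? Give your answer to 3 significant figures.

1.45×10^3 pc

m − M = 5 log₁₀(d/10 pc)
5.91 − (-4.9) = 10.81 = 5 log₁₀(d/10)
d = 10 × 10^(10.81/5) = 10 × 10^2.162 = 1452 pc.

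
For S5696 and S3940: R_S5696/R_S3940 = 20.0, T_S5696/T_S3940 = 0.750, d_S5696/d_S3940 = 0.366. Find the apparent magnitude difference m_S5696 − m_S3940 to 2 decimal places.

L_S5696/L_S3940 = (20.0)²(0.750)⁴ = 126.6.
F_S5696/F_S3940 = (L_S5696/L_S3940)/(d_S5696/d_S3940)² = 126.6/0.1340 = 944.8.
m_S5696 − m_S3940 = −2.5 log₁₀(944.8) = -7.44.

-7.44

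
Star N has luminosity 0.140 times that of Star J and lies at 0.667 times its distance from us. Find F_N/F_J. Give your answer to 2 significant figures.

0.31

F = L/(4πd²), so F_N/F_J = (L_N/L_J) / (d_N/d_J)²
= 0.140 / (0.667)² = 0.140 / 0.4449 = 0.3147.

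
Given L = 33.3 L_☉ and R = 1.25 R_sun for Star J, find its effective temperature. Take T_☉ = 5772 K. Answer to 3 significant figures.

T/T_☉ = (L/L_☉)^(1/4) / (R/R_☉)^(1/2)
T = 5772 × (33.3)^(1/4) / √(1.25) = 5772 × 2.402 / 1.118 = 1.240×10^4 K.

1.24×10^4 K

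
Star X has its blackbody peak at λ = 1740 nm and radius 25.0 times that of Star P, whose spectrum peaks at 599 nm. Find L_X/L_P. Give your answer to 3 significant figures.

8.78

Wien's law gives T ∝ 1/λ_max, so T_X/T_P = λ_P/λ_X = 599/1740 = 0.3443.
Then L ∝ R²T⁴ gives L_X/L_P = (25.0)² × (0.3443)⁴ = 625.0 × 0.01404 = 8.778.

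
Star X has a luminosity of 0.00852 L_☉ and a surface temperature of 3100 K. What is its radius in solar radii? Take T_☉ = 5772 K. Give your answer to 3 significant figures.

R/R_☉ = √(L/L_☉) / (T/T_☉)² = √(0.00852) / (0.5371)²
       = 0.09230 / 0.2885 = 0.3200.

0.320 solar radii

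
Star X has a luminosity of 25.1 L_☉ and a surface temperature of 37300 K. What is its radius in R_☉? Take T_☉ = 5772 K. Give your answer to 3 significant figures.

0.120 R_☉

R/R_☉ = √(L/L_☉) / (T/T_☉)² = √(25.1) / (6.462)²
       = 5.010 / 41.76 = 0.1200.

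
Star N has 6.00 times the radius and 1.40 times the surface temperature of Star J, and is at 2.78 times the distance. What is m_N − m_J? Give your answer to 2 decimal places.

L_N/L_J = (6.00)²(1.40)⁴ = 138.3.
F_N/F_J = (L_N/L_J)/(d_N/d_J)² = 138.3/7.728 = 17.89.
m_N − m_J = −2.5 log₁₀(17.89) = -3.13.

-3.13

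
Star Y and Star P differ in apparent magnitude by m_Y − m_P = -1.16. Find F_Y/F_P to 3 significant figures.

2.91

F_Y/F_P = 10^(−(m_Y − m_P)/2.5) = 10^(1.16/2.5) = 10^0.464 = 2.911.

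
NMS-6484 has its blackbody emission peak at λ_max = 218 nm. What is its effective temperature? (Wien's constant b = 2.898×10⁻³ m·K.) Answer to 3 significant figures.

1.33×10^4 K

T = b/λ_max = 2.898×10⁻³ / (218×10⁻⁹) = 1.329×10^4 K.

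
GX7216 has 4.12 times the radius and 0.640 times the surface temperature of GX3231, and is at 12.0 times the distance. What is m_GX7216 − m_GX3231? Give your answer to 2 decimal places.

4.26

L_GX7216/L_GX3231 = (4.12)²(0.640)⁴ = 2.848.
F_GX7216/F_GX3231 = (L_GX7216/L_GX3231)/(d_GX7216/d_GX3231)² = 2.848/144.0 = 0.01978.
m_GX7216 − m_GX3231 = −2.5 log₁₀(0.01978) = 4.26.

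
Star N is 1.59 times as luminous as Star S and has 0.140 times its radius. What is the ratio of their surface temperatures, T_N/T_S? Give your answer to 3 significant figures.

L ∝ R²T⁴ gives T ∝ (L/R²)^(1/4), so
T_N/T_S = (1.59 / 0.140²)^(1/4) = (81.12)^(1/4) = 3.001.

3.00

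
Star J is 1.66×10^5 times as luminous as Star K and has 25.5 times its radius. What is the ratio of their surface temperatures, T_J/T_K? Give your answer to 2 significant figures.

4.0

L ∝ R²T⁴ gives T ∝ (L/R²)^(1/4), so
T_J/T_K = (1.66×10^5 / 25.5²)^(1/4) = (255.3)^(1/4) = 3.997.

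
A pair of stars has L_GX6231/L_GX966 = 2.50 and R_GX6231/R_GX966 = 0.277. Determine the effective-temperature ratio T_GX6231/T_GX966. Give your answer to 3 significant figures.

L ∝ R²T⁴ gives T ∝ (L/R²)^(1/4), so
T_GX6231/T_GX966 = (2.50 / 0.277²)^(1/4) = (32.58)^(1/4) = 2.389.

2.39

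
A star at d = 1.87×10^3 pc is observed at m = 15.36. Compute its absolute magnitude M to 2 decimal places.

M = m − 5 log₁₀(d/10 pc) = 15.36 − 5 log₁₀(1.87×10^3/10)
  = 15.36 − 5 × 2.272 = 15.36 − 11.36 = 4.00.

4.00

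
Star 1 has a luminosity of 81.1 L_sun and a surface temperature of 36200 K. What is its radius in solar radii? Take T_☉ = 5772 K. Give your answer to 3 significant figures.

R/R_☉ = √(L/L_☉) / (T/T_☉)² = √(81.1) / (6.272)²
       = 9.006 / 39.33 = 0.2290.

0.229 solar radii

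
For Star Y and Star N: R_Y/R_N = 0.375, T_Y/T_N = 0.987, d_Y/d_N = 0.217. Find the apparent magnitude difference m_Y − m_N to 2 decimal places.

-1.13

L_Y/L_N = (0.375)²(0.987)⁴ = 0.1335.
F_Y/F_N = (L_Y/L_N)/(d_Y/d_N)² = 0.1335/0.04709 = 2.834.
m_Y − m_N = −2.5 log₁₀(2.834) = -1.13.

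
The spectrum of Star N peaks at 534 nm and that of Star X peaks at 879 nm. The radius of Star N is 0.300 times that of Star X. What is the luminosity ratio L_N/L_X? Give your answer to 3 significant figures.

Wien's law gives T ∝ 1/λ_max, so T_N/T_X = λ_X/λ_N = 879/534 = 1.646.
Then L ∝ R²T⁴ gives L_N/L_X = (0.300)² × (1.646)⁴ = 0.09000 × 7.342 = 0.6607.

0.661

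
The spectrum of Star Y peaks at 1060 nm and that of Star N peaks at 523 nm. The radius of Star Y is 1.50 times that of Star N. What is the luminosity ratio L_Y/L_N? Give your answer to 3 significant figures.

0.133

Wien's law gives T ∝ 1/λ_max, so T_Y/T_N = λ_N/λ_Y = 523/1060 = 0.4934.
Then L ∝ R²T⁴ gives L_Y/L_N = (1.50)² × (0.4934)⁴ = 2.250 × 0.05926 = 0.1333.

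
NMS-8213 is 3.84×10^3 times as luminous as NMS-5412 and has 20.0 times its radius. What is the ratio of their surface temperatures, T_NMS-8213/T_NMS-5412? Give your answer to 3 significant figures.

L ∝ R²T⁴ gives T ∝ (L/R²)^(1/4), so
T_NMS-8213/T_NMS-5412 = (3.84×10^3 / 20.0²)^(1/4) = (9.600)^(1/4) = 1.760.

1.76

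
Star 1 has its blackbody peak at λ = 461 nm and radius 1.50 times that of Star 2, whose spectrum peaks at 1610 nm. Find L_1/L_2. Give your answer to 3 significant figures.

335

Wien's law gives T ∝ 1/λ_max, so T_1/T_2 = λ_2/λ_1 = 1610/461 = 3.492.
Then L ∝ R²T⁴ gives L_1/L_2 = (1.50)² × (3.492)⁴ = 2.250 × 148.8 = 334.7.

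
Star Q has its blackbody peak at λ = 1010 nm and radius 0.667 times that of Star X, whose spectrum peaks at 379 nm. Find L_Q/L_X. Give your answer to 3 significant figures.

Wien's law gives T ∝ 1/λ_max, so T_Q/T_X = λ_X/λ_Q = 379/1010 = 0.3752.
Then L ∝ R²T⁴ gives L_Q/L_X = (0.667)² × (0.3752)⁴ = 0.4449 × 0.01983 = 0.008821.

0.00882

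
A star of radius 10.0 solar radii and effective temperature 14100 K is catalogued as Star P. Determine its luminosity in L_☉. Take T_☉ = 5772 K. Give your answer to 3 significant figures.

L/L_☉ = (R/R_☉)² (T/T_☉)⁴ = (10.0)² × (14100/5772)⁴
       = 100.0 × (2.443)⁴ = 100.0 × 35.61 = 3561.

3.56×10^3 L_☉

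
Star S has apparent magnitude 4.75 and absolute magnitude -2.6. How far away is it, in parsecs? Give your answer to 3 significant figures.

m − M = 5 log₁₀(d/10 pc)
4.75 − (-2.6) = 7.35 = 5 log₁₀(d/10)
d = 10 × 10^(7.35/5) = 10 × 10^1.470 = 295.1 pc.

295 pc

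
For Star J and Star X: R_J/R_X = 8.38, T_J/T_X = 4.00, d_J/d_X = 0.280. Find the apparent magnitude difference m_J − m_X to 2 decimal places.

-13.40

L_J/L_X = (8.38)²(4.00)⁴ = 1.798×10^4.
F_J/F_X = (L_J/L_X)/(d_J/d_X)² = 1.798×10^4/0.07840 = 2.293×10^5.
m_J − m_X = −2.5 log₁₀(2.293×10^5) = -13.40.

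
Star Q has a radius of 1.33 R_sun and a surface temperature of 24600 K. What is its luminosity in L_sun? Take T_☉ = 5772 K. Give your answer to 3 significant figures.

L/L_☉ = (R/R_☉)² (T/T_☉)⁴ = (1.33)² × (24600/5772)⁴
       = 1.769 × (4.262)⁴ = 1.769 × 329.9 = 583.6.

584 L_sun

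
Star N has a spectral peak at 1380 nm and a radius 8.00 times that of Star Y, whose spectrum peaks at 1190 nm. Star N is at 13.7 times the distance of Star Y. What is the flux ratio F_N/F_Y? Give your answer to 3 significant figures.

Wien's law: T_N/T_Y = λ_Y/λ_N = 1190/1380 = 0.8623.
L_N/L_Y = (R_N/R_Y)²(T_N/T_Y)⁴ = (8.00)²(0.8623)⁴ = 35.39.
F_N/F_Y = (L_N/L_Y)/(d_N/d_Y)² = 35.39/(13.7)² = 0.1885.

0.189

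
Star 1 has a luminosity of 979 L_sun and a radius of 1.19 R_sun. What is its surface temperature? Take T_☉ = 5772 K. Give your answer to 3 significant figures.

T/T_☉ = (L/L_☉)^(1/4) / (R/R_☉)^(1/2)
T = 5772 × (979)^(1/4) / √(1.19) = 5772 × 5.594 / 1.091 = 2.960×10^4 K.

2.96×10^4 K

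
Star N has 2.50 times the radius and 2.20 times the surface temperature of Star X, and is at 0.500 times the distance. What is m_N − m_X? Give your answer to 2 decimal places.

L_N/L_X = (2.50)²(2.20)⁴ = 146.4.
F_N/F_X = (L_N/L_X)/(d_N/d_X)² = 146.4/0.2500 = 585.6.
m_N − m_X = −2.5 log₁₀(585.6) = -6.92.

-6.92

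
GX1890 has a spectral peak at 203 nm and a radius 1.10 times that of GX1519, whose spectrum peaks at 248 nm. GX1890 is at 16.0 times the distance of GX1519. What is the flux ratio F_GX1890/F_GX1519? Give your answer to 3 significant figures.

0.0105

Wien's law: T_GX1890/T_GX1519 = λ_GX1519/λ_GX1890 = 248/203 = 1.222.
L_GX1890/L_GX1519 = (R_GX1890/R_GX1519)²(T_GX1890/T_GX1519)⁴ = (1.10)²(1.222)⁴ = 2.695.
F_GX1890/F_GX1519 = (L_GX1890/L_GX1519)/(d_GX1890/d_GX1519)² = 2.695/(16.0)² = 0.01053.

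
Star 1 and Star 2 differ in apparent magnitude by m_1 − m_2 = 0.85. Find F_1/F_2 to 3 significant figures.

F_1/F_2 = 10^(−(m_1 − m_2)/2.5) = 10^(-0.85/2.5) = 10^-0.340 = 0.4571.

0.457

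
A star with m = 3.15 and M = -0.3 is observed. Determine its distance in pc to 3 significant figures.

m − M = 5 log₁₀(d/10 pc)
3.15 − (-0.3) = 3.45 = 5 log₁₀(d/10)
d = 10 × 10^(3.45/5) = 10 × 10^0.690 = 48.98 pc.

49.0 pc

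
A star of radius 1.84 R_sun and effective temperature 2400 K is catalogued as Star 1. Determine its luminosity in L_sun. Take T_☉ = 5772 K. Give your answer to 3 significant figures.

0.101 L_sun

L/L_☉ = (R/R_☉)² (T/T_☉)⁴ = (1.84)² × (2400/5772)⁴
       = 3.386 × (0.4158)⁴ = 3.386 × 0.02989 = 0.1012.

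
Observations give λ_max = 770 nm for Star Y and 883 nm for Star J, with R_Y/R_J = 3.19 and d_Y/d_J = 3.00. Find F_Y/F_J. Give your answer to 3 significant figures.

1.96

Wien's law: T_Y/T_J = λ_J/λ_Y = 883/770 = 1.147.
L_Y/L_J = (R_Y/R_J)²(T_Y/T_J)⁴ = (3.19)²(1.147)⁴ = 17.60.
F_Y/F_J = (L_Y/L_J)/(d_Y/d_J)² = 17.60/(3.00)² = 1.955.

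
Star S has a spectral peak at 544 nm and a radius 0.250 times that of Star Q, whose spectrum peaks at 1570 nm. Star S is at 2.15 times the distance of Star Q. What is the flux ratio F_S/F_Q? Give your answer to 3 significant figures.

Wien's law: T_S/T_Q = λ_Q/λ_S = 1570/544 = 2.886.
L_S/L_Q = (R_S/R_Q)²(T_S/T_Q)⁴ = (0.250)²(2.886)⁴ = 4.336.
F_S/F_Q = (L_S/L_Q)/(d_S/d_Q)² = 4.336/(2.15)² = 0.9380.

0.938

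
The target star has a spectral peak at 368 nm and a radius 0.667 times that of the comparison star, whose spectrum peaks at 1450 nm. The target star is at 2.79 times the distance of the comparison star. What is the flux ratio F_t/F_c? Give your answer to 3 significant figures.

Wien's law: T_t/T_c = λ_c/λ_t = 1450/368 = 3.940.
L_t/L_c = (R_t/R_c)²(T_t/T_c)⁴ = (0.667)²(3.940)⁴ = 107.2.
F_t/F_c = (L_t/L_c)/(d_t/d_c)² = 107.2/(2.79)² = 13.78.

13.8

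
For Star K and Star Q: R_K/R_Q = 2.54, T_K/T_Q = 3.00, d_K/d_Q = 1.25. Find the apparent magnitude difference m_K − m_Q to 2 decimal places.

L_K/L_Q = (2.54)²(3.00)⁴ = 522.6.
F_K/F_Q = (L_K/L_Q)/(d_K/d_Q)² = 522.6/1.562 = 334.5.
m_K − m_Q = −2.5 log₁₀(334.5) = -6.31.

-6.31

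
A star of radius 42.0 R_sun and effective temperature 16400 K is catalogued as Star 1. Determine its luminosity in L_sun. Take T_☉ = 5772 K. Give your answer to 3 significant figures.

1.15×10^5 L_sun

L/L_☉ = (R/R_☉)² (T/T_☉)⁴ = (42.0)² × (16400/5772)⁴
       = 1764 × (2.841)⁴ = 1764 × 65.17 = 1.150×10^5.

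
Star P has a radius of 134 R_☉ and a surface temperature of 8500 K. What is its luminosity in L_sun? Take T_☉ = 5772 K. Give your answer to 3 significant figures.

8.44×10^4 L_sun

L/L_☉ = (R/R_☉)² (T/T_☉)⁴ = (134)² × (8500/5772)⁴
       = 1.796×10^4 × (1.473)⁴ = 1.796×10^4 × 4.703 = 8.445×10^4.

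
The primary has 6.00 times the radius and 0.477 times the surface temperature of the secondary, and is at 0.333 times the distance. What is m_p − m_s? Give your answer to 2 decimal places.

-3.06

L_p/L_s = (6.00)²(0.477)⁴ = 1.864.
F_p/F_s = (L_p/L_s)/(d_p/d_s)² = 1.864/0.1109 = 16.81.
m_p − m_s = −2.5 log₁₀(16.81) = -3.06.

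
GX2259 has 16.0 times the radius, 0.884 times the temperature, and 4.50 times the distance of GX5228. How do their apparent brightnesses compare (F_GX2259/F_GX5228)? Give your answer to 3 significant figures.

7.72

L_GX2259/L_GX5228 = (R_GX2259/R_GX5228)²(T_GX2259/T_GX5228)⁴ = (16.0)² × (0.884)⁴ = 156.3.
F_GX2259/F_GX5228 = (L_GX2259/L_GX5228)/(d_GX2259/d_GX5228)² = 156.3 / (4.50)² = 7.720.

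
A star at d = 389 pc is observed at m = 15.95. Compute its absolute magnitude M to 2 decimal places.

8.00

M = m − 5 log₁₀(d/10 pc) = 15.95 − 5 log₁₀(389/10)
  = 15.95 − 5 × 1.590 = 15.95 − 7.95 = 8.00.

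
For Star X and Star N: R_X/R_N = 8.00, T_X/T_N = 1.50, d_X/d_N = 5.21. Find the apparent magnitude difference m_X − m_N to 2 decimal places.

-2.69

L_X/L_N = (8.00)²(1.50)⁴ = 324.0.
F_X/F_N = (L_X/L_N)/(d_X/d_N)² = 324.0/27.14 = 11.94.
m_X − m_N = −2.5 log₁₀(11.94) = -2.69.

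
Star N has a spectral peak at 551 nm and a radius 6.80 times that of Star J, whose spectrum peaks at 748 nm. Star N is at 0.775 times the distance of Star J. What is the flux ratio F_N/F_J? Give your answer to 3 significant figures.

Wien's law: T_N/T_J = λ_J/λ_N = 748/551 = 1.358.
L_N/L_J = (R_N/R_J)²(T_N/T_J)⁴ = (6.80)²(1.358)⁴ = 157.0.
F_N/F_J = (L_N/L_J)/(d_N/d_J)² = 157.0/(0.775)² = 261.5.

261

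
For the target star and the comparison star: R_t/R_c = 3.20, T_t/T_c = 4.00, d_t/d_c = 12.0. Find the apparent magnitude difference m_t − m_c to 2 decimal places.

L_t/L_c = (3.20)²(4.00)⁴ = 2621.
F_t/F_c = (L_t/L_c)/(d_t/d_c)² = 2621/144.0 = 18.20.
m_t − m_c = −2.5 log₁₀(18.20) = -3.15.

-3.15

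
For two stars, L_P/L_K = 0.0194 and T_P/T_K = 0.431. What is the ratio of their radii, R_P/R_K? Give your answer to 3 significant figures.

0.750

L ∝ R²T⁴ gives R ∝ √L / T², so
R_P/R_K = √(0.0194) / (0.431)² = 0.1393 / 0.1858 = 0.7498.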